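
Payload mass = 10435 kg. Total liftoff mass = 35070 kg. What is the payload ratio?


PR = 10435 / 35070 = 0.2975

0.2975


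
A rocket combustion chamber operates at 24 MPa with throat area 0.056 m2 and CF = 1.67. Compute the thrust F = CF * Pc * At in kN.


F = 1.67 * 24e6 * 0.056 = 2.2445e+06 N = 2244.5 kN

2244.5 kN


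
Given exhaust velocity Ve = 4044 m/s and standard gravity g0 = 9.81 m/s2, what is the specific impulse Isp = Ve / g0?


Isp = Ve / g0 = 4044 / 9.81 = 412.2 s

412.2 s


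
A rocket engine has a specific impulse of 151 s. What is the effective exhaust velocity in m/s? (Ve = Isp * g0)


Ve = Isp * g0 = 151 * 9.81 = 1481.3 m/s

1481.3 m/s


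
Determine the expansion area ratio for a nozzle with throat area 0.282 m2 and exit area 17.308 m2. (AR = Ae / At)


AR = 17.308 / 0.282 = 61.4

61.4


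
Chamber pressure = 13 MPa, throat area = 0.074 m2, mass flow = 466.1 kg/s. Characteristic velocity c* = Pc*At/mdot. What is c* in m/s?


c* = 13e6 * 0.074 / 466.1 = 2064 m/s

2064 m/s


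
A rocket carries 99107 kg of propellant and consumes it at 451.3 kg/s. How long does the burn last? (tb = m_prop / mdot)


tb = 99107 / 451.3 = 219.6 s

219.6 s


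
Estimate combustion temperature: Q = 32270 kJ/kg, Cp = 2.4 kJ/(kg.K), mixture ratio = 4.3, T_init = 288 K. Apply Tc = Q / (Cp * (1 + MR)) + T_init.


Tc = 32270 / (2.4 * (1 + 4.3)) + 288 = 2825 K

2825 K


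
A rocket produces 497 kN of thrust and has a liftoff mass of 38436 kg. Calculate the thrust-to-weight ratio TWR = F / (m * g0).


TWR = 497000 / (38436 * 9.81) = 1.32

1.32


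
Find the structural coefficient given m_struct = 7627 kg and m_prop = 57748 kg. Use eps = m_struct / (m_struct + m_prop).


eps = 7627 / (7627 + 57748) = 0.1167

0.1167


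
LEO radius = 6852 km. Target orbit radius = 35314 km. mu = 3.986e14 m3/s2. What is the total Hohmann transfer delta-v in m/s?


V1 = sqrt(mu/r1) = 7627.11 m/s
dV1 = V1*(sqrt(2*r2/(r1+r2)) - 1) = 2244.03 m/s
V2 = sqrt(mu/r2) = 3359.66 m/s
dV2 = V2*(1 - sqrt(2*r1/(r1+r2))) = 1444.36 m/s
Total dV = 3688 m/s

3688 m/s


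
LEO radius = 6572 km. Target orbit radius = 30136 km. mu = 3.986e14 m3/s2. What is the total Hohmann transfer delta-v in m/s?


V1 = sqrt(mu/r1) = 7787.89 m/s
dV1 = V1*(sqrt(2*r2/(r1+r2)) - 1) = 2191.35 m/s
V2 = sqrt(mu/r2) = 3636.85 m/s
dV2 = V2*(1 - sqrt(2*r1/(r1+r2))) = 1460.6 m/s
Total dV = 3652 m/s

3652 m/s


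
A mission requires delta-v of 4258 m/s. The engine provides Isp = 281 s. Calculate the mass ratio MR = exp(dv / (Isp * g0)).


Ve = 281 * 9.81 = 2756.61 m/s
MR = exp(4258 / 2756.61) = 4.686

4.686


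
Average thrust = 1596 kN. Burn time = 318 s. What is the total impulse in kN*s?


It = 1596 * 318 = 507528 kN*s

507528 kN*s


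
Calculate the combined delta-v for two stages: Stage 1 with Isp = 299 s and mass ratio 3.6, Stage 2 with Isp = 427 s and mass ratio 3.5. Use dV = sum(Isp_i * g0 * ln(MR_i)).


dV1 = 299 * 9.81 * ln(3.6) = 3757.2 m/s
dV2 = 427 * 9.81 * ln(3.5) = 5247.7 m/s
Total dV = 3757.2 + 5247.7 = 9004.9 m/s ~ 9005 m/s

9005 m/s


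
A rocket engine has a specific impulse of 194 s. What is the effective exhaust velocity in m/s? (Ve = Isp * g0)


Ve = Isp * g0 = 194 * 9.81 = 1903.1 m/s

1903.1 m/s


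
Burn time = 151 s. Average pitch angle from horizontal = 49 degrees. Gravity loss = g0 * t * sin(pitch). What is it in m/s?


GL = 9.81 * 151 * sin(49 deg) = 1118 m/s

1118 m/s


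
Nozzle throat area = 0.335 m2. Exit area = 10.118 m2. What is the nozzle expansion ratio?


AR = 10.118 / 0.335 = 30.2

30.2


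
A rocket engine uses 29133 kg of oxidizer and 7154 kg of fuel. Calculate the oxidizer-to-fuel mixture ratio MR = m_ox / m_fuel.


MR = 29133 / 7154 = 4.07

4.07


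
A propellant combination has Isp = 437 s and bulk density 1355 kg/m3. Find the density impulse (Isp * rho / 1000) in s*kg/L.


rho*Isp = 437 * 1355 / 1000 = 592 s*kg/L

592 s*kg/L


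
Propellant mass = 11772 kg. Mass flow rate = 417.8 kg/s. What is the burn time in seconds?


tb = 11772 / 417.8 = 28.2 s

28.2 s


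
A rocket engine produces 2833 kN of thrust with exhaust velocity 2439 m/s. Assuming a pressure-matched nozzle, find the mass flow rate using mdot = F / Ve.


mdot = F / Ve = 2833000 / 2439 = 1161.5 kg/s

1161.5 kg/s


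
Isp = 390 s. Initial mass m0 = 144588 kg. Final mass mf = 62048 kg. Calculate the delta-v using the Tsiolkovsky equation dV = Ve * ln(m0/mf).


Ve = 390 * 9.81 = 3825.9 m/s
dV = 3825.9 * ln(144588/62048) = 3237 m/s

3237 m/s


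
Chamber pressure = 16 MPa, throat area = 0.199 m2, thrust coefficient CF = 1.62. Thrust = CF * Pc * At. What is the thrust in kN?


F = 1.62 * 16e6 * 0.199 = 5.1581e+06 N = 5158.1 kN

5158.1 kN


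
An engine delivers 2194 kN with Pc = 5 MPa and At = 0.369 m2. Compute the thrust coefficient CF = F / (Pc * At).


CF = 2194000 / (5e6 * 0.369) = 1.19

1.19


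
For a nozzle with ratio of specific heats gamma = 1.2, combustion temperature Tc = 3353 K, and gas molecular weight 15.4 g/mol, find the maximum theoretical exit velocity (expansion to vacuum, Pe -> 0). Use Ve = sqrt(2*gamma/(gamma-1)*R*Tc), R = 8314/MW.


R = 8314 / 15.4 = 539.87 J/(kg.K)
Ve = sqrt(2 * 1.2 / (1.2 - 1) * 539.87 * 3353) = 4661 m/s

4661 m/s


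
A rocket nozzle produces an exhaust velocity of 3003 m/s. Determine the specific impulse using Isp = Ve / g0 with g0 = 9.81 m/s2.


Isp = Ve / g0 = 3003 / 9.81 = 306.1 s

306.1 s


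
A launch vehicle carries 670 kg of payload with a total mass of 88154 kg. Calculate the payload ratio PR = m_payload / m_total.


PR = 670 / 88154 = 0.0076

0.0076


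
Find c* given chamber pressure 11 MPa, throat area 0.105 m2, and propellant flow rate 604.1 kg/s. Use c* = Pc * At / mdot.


c* = 11e6 * 0.105 / 604.1 = 1912 m/s

1912 m/s


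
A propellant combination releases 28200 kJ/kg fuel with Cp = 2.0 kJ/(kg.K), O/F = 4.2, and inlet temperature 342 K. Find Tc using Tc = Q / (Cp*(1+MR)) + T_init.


Tc = 28200 / (2.0 * (1 + 4.2)) + 342 = 3054 K

3054 K


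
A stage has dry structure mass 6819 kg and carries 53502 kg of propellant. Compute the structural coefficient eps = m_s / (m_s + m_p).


eps = 6819 / (6819 + 53502) = 0.113

0.113


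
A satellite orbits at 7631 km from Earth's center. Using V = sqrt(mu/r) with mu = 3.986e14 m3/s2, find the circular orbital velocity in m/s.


V = sqrt(3.986e14 / 7631000) = 7227 m/s

7227 m/s


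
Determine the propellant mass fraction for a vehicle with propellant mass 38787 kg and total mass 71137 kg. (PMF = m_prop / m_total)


PMF = 38787 / 71137 = 0.545

0.545


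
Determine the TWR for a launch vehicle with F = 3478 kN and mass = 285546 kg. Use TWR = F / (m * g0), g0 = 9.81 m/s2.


TWR = 3478000 / (285546 * 9.81) = 1.24

1.24


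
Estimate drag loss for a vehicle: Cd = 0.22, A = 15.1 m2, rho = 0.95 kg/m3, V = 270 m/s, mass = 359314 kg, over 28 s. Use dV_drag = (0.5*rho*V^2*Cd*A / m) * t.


D = 0.5 * 0.95 * 270^2 * 0.22 * 15.1 = 115032.55 N
a = 115032.55 / 359314 = 0.3201 m/s2
dV = 0.3201 * 28 = 9.0 m/s

9.0 m/s


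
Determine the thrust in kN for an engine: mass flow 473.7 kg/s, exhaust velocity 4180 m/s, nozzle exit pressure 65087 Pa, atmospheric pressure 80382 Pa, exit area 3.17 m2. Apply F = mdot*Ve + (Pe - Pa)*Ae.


F = 473.7 * 4180 + (65087 - 80382) * 3.17 = 1.9316e+06 N = 1931.6 kN

1931.6 kN


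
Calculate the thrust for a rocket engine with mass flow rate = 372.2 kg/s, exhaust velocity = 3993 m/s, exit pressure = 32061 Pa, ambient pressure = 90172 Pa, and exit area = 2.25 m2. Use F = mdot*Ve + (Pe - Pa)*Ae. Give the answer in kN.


F = 372.2 * 3993 + (32061 - 90172) * 2.25 = 1.3554e+06 N = 1355.4 kN

1355.4 kN


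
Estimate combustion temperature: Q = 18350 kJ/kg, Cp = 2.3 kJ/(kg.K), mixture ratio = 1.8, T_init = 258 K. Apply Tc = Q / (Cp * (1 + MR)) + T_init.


Tc = 18350 / (2.3 * (1 + 1.8)) + 258 = 3107 K

3107 K


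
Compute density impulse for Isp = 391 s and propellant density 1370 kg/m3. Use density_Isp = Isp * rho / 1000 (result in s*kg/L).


rho*Isp = 391 * 1370 / 1000 = 536 s*kg/L

536 s*kg/L


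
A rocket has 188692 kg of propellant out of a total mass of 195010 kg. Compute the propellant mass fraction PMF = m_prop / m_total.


PMF = 188692 / 195010 = 0.968

0.968


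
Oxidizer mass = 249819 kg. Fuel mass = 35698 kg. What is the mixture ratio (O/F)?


MR = 249819 / 35698 = 7.0

7.0


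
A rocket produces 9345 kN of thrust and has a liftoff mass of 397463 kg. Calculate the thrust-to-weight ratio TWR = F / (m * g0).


TWR = 9345000 / (397463 * 9.81) = 2.4

2.4


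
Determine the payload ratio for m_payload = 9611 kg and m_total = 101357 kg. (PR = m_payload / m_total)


PR = 9611 / 101357 = 0.0948

0.0948


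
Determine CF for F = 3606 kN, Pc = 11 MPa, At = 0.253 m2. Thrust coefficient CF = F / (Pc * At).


CF = 3606000 / (11e6 * 0.253) = 1.3

1.3


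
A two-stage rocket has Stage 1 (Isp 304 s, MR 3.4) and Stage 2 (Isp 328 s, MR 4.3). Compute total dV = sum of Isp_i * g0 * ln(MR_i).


dV1 = 304 * 9.81 * ln(3.4) = 3649.6 m/s
dV2 = 328 * 9.81 * ln(4.3) = 4693.4 m/s
Total dV = 3649.6 + 4693.4 = 8343.0 m/s ~ 8343 m/s

8343 m/s


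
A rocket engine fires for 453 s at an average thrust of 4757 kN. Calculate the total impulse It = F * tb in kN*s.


It = 4757 * 453 = 2154921 kN*s

2154921 kN*s


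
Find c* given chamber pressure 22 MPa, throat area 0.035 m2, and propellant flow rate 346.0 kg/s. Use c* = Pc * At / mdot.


c* = 22e6 * 0.035 / 346.0 = 2225 m/s

2225 m/s


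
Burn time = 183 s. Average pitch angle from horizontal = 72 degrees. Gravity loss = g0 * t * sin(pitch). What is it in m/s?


GL = 9.81 * 183 * sin(72 deg) = 1707 m/s

1707 m/s


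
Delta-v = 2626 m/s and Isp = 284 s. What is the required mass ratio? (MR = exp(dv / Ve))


Ve = 284 * 9.81 = 2786.04 m/s
MR = exp(2626 / 2786.04) = 2.567

2.567


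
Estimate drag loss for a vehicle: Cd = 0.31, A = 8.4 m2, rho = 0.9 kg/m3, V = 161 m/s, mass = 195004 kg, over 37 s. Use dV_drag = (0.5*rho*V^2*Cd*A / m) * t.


D = 0.5 * 0.9 * 161^2 * 0.31 * 8.4 = 30374.23 N
a = 30374.23 / 195004 = 0.1558 m/s2
dV = 0.1558 * 37 = 5.8 m/s

5.8 m/s


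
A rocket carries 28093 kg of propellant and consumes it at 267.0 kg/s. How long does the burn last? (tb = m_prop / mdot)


tb = 28093 / 267.0 = 105.2 s

105.2 s


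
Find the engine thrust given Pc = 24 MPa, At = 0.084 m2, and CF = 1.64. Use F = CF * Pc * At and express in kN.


F = 1.64 * 24e6 * 0.084 = 3.3062e+06 N = 3306.2 kN

3306.2 kN


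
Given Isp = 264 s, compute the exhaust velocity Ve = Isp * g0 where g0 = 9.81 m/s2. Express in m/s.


Ve = Isp * g0 = 264 * 9.81 = 2589.8 m/s

2589.8 m/s


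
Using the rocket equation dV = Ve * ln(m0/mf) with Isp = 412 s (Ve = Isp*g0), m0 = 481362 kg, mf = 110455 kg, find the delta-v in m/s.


Ve = 412 * 9.81 = 4041.72 m/s
dV = 4041.72 * ln(481362/110455) = 5949 m/s

5949 m/s


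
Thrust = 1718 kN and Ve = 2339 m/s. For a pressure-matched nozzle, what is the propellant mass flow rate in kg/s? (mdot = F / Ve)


mdot = F / Ve = 1718000 / 2339 = 734.5 kg/s

734.5 kg/s


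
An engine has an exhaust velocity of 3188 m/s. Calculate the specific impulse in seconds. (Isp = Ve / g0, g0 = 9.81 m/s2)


Isp = Ve / g0 = 3188 / 9.81 = 325.0 s

325.0 s


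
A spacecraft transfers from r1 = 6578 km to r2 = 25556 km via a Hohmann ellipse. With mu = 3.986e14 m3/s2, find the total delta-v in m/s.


V1 = sqrt(mu/r1) = 7784.34 m/s
dV1 = V1*(sqrt(2*r2/(r1+r2)) - 1) = 2033.16 m/s
V2 = sqrt(mu/r2) = 3949.32 m/s
dV2 = V2*(1 - sqrt(2*r1/(r1+r2))) = 1422.34 m/s
Total dV = 3455 m/s

3455 m/s


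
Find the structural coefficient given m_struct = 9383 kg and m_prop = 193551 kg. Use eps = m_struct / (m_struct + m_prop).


eps = 9383 / (9383 + 193551) = 0.0462

0.0462


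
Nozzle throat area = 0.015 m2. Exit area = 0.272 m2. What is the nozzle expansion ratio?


AR = 0.272 / 0.015 = 18.1

18.1


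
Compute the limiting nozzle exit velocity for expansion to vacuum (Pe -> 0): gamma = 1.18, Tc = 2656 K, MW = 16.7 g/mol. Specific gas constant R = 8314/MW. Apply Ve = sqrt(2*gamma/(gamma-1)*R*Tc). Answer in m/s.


R = 8314 / 16.7 = 497.84 J/(kg.K)
Ve = sqrt(2 * 1.18 / (1.18 - 1) * 497.84 * 2656) = 4164 m/s

4164 m/s


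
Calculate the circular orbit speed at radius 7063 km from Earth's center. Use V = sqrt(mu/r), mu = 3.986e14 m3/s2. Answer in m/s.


V = sqrt(3.986e14 / 7063000) = 7512 m/s

7512 m/s


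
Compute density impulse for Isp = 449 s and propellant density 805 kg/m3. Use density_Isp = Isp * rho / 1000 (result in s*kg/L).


rho*Isp = 449 * 805 / 1000 = 361 s*kg/L

361 s*kg/L


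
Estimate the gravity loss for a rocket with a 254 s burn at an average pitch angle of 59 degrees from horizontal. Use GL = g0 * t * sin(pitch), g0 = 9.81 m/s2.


GL = 9.81 * 254 * sin(59 deg) = 2136 m/s

2136 m/s


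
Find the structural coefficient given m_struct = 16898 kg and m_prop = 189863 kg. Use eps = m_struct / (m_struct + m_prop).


eps = 16898 / (16898 + 189863) = 0.0817

0.0817


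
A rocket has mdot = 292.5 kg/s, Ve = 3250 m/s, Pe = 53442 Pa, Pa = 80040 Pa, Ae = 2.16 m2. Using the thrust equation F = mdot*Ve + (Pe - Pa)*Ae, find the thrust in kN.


F = 292.5 * 3250 + (53442 - 80040) * 2.16 = 893173.0 N = 893.2 kN

893.2 kN


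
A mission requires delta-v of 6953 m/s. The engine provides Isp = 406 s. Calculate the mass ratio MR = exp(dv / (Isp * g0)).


Ve = 406 * 9.81 = 3982.86 m/s
MR = exp(6953 / 3982.86) = 5.73

5.73


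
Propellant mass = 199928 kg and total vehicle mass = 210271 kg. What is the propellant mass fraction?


PMF = 199928 / 210271 = 0.951

0.951


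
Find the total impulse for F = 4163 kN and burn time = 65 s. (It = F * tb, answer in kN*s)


It = 4163 * 65 = 270595 kN*s

270595 kN*s


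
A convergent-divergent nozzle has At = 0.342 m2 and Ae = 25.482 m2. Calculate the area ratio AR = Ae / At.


AR = 25.482 / 0.342 = 74.5

74.5


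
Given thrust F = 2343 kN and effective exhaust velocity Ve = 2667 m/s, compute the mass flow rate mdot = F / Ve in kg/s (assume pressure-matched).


mdot = F / Ve = 2343000 / 2667 = 878.5 kg/s

878.5 kg/s


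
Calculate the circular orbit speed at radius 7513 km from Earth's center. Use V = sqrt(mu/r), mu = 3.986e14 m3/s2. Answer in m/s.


V = sqrt(3.986e14 / 7513000) = 7284 m/s

7284 m/s


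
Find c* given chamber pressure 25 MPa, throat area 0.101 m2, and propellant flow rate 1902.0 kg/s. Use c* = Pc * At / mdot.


c* = 25e6 * 0.101 / 1902.0 = 1328 m/s

1328 m/s


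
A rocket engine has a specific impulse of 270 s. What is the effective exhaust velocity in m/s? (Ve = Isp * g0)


Ve = Isp * g0 = 270 * 9.81 = 2648.7 m/s

2648.7 m/s


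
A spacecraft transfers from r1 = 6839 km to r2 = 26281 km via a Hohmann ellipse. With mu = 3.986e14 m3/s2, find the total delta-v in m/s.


V1 = sqrt(mu/r1) = 7634.35 m/s
dV1 = V1*(sqrt(2*r2/(r1+r2)) - 1) = 1983.17 m/s
V2 = sqrt(mu/r2) = 3894.46 m/s
dV2 = V2*(1 - sqrt(2*r1/(r1+r2))) = 1391.74 m/s
Total dV = 3375 m/s

3375 m/s


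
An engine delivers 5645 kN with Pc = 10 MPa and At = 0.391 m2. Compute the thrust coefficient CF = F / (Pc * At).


CF = 5645000 / (10e6 * 0.391) = 1.44

1.44


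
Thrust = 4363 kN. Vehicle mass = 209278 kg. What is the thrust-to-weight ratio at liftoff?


TWR = 4363000 / (209278 * 9.81) = 2.13

2.13


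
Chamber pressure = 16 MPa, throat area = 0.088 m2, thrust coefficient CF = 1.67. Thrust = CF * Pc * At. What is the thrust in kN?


F = 1.67 * 16e6 * 0.088 = 2.3514e+06 N = 2351.4 kN

2351.4 kN


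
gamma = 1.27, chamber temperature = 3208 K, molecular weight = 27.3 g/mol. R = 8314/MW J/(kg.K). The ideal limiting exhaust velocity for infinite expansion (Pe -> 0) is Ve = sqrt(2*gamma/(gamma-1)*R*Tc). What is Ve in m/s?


R = 8314 / 27.3 = 304.54 J/(kg.K)
Ve = sqrt(2 * 1.27 / (1.27 - 1) * 304.54 * 3208) = 3032 m/s

3032 m/s


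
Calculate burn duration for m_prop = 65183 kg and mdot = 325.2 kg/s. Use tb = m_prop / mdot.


tb = 65183 / 325.2 = 200.4 s

200.4 s


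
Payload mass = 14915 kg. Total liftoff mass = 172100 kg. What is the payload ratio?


PR = 14915 / 172100 = 0.0867

0.0867


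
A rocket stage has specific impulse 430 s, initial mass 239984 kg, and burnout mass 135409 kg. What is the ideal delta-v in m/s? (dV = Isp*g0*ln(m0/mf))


Ve = 430 * 9.81 = 4218.3 m/s
dV = 4218.3 * ln(239984/135409) = 2414 m/s

2414 m/s


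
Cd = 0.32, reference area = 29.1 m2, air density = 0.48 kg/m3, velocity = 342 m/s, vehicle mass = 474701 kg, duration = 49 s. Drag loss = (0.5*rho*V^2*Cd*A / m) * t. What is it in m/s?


D = 0.5 * 0.48 * 342^2 * 0.32 * 29.1 = 261400.5 N
a = 261400.5 / 474701 = 0.5507 m/s2
dV = 0.5507 * 49 = 27.0 m/s

27.0 m/s


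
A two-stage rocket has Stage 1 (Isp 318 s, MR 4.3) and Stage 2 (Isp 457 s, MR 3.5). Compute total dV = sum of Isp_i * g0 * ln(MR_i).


dV1 = 318 * 9.81 * ln(4.3) = 4550.3 m/s
dV2 = 457 * 9.81 * ln(3.5) = 5616.3 m/s
Total dV = 4550.3 + 5616.3 = 10166.6 m/s ~ 10167 m/s

10167 m/s


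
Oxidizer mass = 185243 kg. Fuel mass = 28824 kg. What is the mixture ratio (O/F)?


MR = 185243 / 28824 = 6.43

6.43


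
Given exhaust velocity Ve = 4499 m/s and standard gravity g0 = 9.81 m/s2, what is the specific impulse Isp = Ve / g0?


Isp = Ve / g0 = 4499 / 9.81 = 458.6 s

458.6 s


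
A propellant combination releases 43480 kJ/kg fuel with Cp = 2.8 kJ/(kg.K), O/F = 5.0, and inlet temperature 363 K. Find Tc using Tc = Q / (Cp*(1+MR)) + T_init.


Tc = 43480 / (2.8 * (1 + 5.0)) + 363 = 2951 K

2951 K


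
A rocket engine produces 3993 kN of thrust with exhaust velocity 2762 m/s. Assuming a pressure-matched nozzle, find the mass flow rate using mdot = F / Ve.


mdot = F / Ve = 3993000 / 2762 = 1445.7 kg/s

1445.7 kg/s


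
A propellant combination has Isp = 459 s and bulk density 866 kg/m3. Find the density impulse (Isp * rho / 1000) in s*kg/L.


rho*Isp = 459 * 866 / 1000 = 397 s*kg/L

397 s*kg/L


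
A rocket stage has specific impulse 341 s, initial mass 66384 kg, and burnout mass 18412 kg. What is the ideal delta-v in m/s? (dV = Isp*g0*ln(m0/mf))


Ve = 341 * 9.81 = 3345.21 m/s
dV = 3345.21 * ln(66384/18412) = 4290 m/s

4290 m/s


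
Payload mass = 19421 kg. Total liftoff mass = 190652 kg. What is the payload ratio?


PR = 19421 / 190652 = 0.1019

0.1019


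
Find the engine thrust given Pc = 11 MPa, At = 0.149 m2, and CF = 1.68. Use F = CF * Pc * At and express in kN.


F = 1.68 * 11e6 * 0.149 = 2.7535e+06 N = 2753.5 kN

2753.5 kN


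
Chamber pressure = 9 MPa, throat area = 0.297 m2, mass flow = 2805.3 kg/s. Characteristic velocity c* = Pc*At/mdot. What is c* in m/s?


c* = 9e6 * 0.297 / 2805.3 = 953 m/s

953 m/s


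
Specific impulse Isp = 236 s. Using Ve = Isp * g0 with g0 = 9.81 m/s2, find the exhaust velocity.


Ve = Isp * g0 = 236 * 9.81 = 2315.2 m/s

2315.2 m/s


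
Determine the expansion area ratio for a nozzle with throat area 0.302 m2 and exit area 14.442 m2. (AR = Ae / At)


AR = 14.442 / 0.302 = 47.8

47.8


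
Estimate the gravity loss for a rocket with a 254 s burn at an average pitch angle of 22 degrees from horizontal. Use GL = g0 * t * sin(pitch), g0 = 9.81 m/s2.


GL = 9.81 * 254 * sin(22 deg) = 933 m/s

933 m/s


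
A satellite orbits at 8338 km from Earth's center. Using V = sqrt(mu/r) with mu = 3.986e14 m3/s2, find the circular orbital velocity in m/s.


V = sqrt(3.986e14 / 8338000) = 6914 m/s

6914 m/s


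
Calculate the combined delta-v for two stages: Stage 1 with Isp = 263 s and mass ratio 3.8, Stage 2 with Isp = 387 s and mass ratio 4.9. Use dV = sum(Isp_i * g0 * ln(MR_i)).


dV1 = 263 * 9.81 * ln(3.8) = 3444.3 m/s
dV2 = 387 * 9.81 * ln(4.9) = 6033.5 m/s
Total dV = 3444.3 + 6033.5 = 9477.8 m/s ~ 9478 m/s

9478 m/s


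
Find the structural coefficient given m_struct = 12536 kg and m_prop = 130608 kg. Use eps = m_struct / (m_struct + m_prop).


eps = 12536 / (12536 + 130608) = 0.0876

0.0876


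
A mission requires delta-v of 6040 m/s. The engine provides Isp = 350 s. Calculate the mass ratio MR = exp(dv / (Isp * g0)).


Ve = 350 * 9.81 = 3433.5 m/s
MR = exp(6040 / 3433.5) = 5.807

5.807


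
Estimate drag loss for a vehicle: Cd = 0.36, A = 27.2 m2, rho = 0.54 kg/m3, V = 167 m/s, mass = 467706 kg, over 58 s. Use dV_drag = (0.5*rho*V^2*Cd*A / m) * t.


D = 0.5 * 0.54 * 167^2 * 0.36 * 27.2 = 73734.05 N
a = 73734.05 / 467706 = 0.1577 m/s2
dV = 0.1577 * 58 = 9.1 m/s

9.1 m/s


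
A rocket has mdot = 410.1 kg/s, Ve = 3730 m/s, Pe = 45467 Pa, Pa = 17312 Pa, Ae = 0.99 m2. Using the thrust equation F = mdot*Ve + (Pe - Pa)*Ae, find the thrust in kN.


F = 410.1 * 3730 + (45467 - 17312) * 0.99 = 1.5575e+06 N = 1557.5 kN

1557.5 kN


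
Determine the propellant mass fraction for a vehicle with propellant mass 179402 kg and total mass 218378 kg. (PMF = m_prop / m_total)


PMF = 179402 / 218378 = 0.822

0.822


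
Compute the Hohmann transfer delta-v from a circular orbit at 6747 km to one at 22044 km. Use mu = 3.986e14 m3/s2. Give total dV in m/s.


V1 = sqrt(mu/r1) = 7686.23 m/s
dV1 = V1*(sqrt(2*r2/(r1+r2)) - 1) = 1825.19 m/s
V2 = sqrt(mu/r2) = 4252.3 m/s
dV2 = V2*(1 - sqrt(2*r1/(r1+r2))) = 1341.14 m/s
Total dV = 3166 m/s

3166 m/s


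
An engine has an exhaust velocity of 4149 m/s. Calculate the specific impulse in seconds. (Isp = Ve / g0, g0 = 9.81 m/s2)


Isp = Ve / g0 = 4149 / 9.81 = 422.9 s

422.9 s


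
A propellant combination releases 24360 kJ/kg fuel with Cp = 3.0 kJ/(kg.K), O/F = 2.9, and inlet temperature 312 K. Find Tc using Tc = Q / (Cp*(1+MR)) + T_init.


Tc = 24360 / (3.0 * (1 + 2.9)) + 312 = 2394 K

2394 K


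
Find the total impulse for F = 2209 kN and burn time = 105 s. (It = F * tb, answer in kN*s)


It = 2209 * 105 = 231945 kN*s

231945 kN*s


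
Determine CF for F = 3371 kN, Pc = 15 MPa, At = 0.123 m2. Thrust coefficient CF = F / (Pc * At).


CF = 3371000 / (15e6 * 0.123) = 1.83

1.83


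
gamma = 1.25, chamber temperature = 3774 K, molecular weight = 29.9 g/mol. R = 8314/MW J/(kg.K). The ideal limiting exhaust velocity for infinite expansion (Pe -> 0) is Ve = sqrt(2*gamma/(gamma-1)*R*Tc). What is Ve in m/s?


R = 8314 / 29.9 = 278.06 J/(kg.K)
Ve = sqrt(2 * 1.25 / (1.25 - 1) * 278.06 * 3774) = 3239 m/s

3239 m/s


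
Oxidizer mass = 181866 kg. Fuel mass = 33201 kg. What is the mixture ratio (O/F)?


MR = 181866 / 33201 = 5.48

5.48


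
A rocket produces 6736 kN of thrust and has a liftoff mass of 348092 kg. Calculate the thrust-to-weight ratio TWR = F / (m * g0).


TWR = 6736000 / (348092 * 9.81) = 1.97

1.97


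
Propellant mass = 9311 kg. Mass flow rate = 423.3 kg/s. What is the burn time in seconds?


tb = 9311 / 423.3 = 22.0 s

22.0 s


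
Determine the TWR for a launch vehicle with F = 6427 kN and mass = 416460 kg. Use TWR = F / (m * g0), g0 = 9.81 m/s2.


TWR = 6427000 / (416460 * 9.81) = 1.57

1.57


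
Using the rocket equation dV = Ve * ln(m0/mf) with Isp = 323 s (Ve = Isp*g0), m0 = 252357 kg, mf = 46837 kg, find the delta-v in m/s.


Ve = 323 * 9.81 = 3168.63 m/s
dV = 3168.63 * ln(252357/46837) = 5337 m/s

5337 m/s


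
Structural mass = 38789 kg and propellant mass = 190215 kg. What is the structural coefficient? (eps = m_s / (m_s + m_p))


eps = 38789 / (38789 + 190215) = 0.1694

0.1694


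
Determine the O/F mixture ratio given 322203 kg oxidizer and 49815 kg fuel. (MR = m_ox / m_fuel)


MR = 322203 / 49815 = 6.47

6.47


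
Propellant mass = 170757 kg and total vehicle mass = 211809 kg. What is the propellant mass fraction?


PMF = 170757 / 211809 = 0.806

0.806


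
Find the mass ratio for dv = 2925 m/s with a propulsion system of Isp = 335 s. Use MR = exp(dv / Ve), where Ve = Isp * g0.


Ve = 335 * 9.81 = 3286.35 m/s
MR = exp(2925 / 3286.35) = 2.435

2.435


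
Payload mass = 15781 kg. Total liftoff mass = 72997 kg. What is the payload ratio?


PR = 15781 / 72997 = 0.2162

0.2162


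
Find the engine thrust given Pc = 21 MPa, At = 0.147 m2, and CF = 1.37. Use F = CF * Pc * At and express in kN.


F = 1.37 * 21e6 * 0.147 = 4.2292e+06 N = 4229.2 kN

4229.2 kN


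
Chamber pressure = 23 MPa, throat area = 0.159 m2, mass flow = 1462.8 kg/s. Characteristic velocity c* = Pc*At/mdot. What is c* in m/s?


c* = 23e6 * 0.159 / 1462.8 = 2500 m/s

2500 m/s


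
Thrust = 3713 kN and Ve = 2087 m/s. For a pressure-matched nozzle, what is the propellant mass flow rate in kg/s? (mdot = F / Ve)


mdot = F / Ve = 3713000 / 2087 = 1779.1 kg/s

1779.1 kg/s


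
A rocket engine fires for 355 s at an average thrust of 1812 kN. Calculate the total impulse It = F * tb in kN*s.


It = 1812 * 355 = 643260 kN*s

643260 kN*s


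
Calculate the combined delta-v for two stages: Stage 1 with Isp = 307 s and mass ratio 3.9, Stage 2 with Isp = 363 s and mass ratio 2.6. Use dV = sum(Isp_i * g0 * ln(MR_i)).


dV1 = 307 * 9.81 * ln(3.9) = 4098.8 m/s
dV2 = 363 * 9.81 * ln(2.6) = 3402.6 m/s
Total dV = 4098.8 + 3402.6 = 7501.4 m/s ~ 7501 m/s

7501 m/s


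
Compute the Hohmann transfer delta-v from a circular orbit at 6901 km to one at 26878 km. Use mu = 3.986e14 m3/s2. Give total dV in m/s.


V1 = sqrt(mu/r1) = 7599.98 m/s
dV1 = V1*(sqrt(2*r2/(r1+r2)) - 1) = 1987.46 m/s
V2 = sqrt(mu/r2) = 3850.97 m/s
dV2 = V2*(1 - sqrt(2*r1/(r1+r2))) = 1389.37 m/s
Total dV = 3377 m/s

3377 m/s


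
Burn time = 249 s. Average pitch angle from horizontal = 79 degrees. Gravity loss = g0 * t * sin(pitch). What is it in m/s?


GL = 9.81 * 249 * sin(79 deg) = 2398 m/s

2398 m/s


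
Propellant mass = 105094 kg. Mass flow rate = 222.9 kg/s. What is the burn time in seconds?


tb = 105094 / 222.9 = 471.5 s

471.5 s


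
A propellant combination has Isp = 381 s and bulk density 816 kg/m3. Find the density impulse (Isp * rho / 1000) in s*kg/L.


rho*Isp = 381 * 816 / 1000 = 311 s*kg/L

311 s*kg/L


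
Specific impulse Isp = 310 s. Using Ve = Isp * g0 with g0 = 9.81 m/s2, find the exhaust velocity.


Ve = Isp * g0 = 310 * 9.81 = 3041.1 m/s

3041.1 m/s


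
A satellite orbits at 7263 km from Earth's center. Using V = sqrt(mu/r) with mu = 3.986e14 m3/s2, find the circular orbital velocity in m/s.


V = sqrt(3.986e14 / 7263000) = 7408 m/s

7408 m/s


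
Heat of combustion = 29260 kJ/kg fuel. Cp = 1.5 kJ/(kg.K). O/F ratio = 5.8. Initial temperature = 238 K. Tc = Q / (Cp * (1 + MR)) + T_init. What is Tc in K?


Tc = 29260 / (1.5 * (1 + 5.8)) + 238 = 3107 K

3107 K


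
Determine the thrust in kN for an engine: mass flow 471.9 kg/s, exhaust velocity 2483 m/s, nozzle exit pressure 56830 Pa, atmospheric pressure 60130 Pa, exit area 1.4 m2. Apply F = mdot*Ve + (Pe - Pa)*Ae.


F = 471.9 * 2483 + (56830 - 60130) * 1.4 = 1.1671e+06 N = 1167.1 kN

1167.1 kN


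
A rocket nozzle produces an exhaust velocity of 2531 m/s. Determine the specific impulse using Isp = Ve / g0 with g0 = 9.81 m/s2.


Isp = Ve / g0 = 2531 / 9.81 = 258.0 s

258.0 s


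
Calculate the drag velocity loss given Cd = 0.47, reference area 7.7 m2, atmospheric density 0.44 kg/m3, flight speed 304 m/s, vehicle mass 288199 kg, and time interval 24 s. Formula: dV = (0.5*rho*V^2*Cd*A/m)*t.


D = 0.5 * 0.44 * 304^2 * 0.47 * 7.7 = 73579.77 N
a = 73579.77 / 288199 = 0.2553 m/s2
dV = 0.2553 * 24 = 6.1 m/s

6.1 m/s


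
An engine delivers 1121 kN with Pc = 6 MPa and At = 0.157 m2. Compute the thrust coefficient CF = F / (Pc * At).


CF = 1121000 / (6e6 * 0.157) = 1.19

1.19


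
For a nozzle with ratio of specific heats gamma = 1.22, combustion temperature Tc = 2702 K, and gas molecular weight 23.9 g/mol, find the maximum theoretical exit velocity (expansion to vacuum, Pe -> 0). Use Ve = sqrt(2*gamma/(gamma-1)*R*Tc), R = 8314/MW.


R = 8314 / 23.9 = 347.87 J/(kg.K)
Ve = sqrt(2 * 1.22 / (1.22 - 1) * 347.87 * 2702) = 3229 m/s

3229 m/s


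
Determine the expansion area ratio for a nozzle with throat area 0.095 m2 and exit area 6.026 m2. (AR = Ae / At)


AR = 6.026 / 0.095 = 63.4

63.4


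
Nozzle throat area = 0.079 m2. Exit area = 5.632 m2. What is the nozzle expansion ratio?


AR = 5.632 / 0.079 = 71.3

71.3


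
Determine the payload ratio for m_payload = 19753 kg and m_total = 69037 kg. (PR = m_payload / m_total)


PR = 19753 / 69037 = 0.2861

0.2861


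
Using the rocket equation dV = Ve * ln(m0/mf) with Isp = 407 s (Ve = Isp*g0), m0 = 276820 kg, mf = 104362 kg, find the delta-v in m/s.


Ve = 407 * 9.81 = 3992.67 m/s
dV = 3992.67 * ln(276820/104362) = 3895 m/s

3895 m/s


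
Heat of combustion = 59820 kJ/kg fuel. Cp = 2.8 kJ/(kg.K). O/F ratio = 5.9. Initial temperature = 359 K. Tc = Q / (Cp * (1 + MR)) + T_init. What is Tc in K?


Tc = 59820 / (2.8 * (1 + 5.9)) + 359 = 3455 K

3455 K


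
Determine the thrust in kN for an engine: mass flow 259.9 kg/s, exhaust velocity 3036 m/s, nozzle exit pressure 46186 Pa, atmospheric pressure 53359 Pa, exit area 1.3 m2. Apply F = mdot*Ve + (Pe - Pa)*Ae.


F = 259.9 * 3036 + (46186 - 53359) * 1.3 = 779731.0 N = 779.7 kN

779.7 kN


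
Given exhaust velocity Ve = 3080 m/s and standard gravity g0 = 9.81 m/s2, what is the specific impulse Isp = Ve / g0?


Isp = Ve / g0 = 3080 / 9.81 = 314.0 s

314.0 s


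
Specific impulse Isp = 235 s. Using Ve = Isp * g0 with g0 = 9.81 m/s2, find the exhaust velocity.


Ve = Isp * g0 = 235 * 9.81 = 2305.3 m/s

2305.3 m/s


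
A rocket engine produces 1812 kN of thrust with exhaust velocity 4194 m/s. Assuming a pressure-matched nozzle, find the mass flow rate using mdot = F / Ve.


mdot = F / Ve = 1812000 / 4194 = 432.0 kg/s

432.0 kg/s


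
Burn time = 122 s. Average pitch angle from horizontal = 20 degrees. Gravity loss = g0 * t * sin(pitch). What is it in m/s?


GL = 9.81 * 122 * sin(20 deg) = 409 m/s

409 m/s


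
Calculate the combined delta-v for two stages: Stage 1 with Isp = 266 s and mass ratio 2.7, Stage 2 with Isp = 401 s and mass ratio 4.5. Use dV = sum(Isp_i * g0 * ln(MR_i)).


dV1 = 266 * 9.81 * ln(2.7) = 2591.9 m/s
dV2 = 401 * 9.81 * ln(4.5) = 5916.8 m/s
Total dV = 2591.9 + 5916.8 = 8508.7 m/s ~ 8509 m/s

8509 m/s


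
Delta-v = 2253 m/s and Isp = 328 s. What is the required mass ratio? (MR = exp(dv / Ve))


Ve = 328 * 9.81 = 3217.68 m/s
MR = exp(2253 / 3217.68) = 2.014

2.014


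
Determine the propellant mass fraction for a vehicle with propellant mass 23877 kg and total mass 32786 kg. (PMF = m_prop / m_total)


PMF = 23877 / 32786 = 0.728

0.728


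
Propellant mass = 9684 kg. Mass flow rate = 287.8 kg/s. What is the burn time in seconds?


tb = 9684 / 287.8 = 33.6 s

33.6 s


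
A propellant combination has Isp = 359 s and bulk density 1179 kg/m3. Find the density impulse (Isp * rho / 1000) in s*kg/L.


rho*Isp = 359 * 1179 / 1000 = 423 s*kg/L

423 s*kg/L


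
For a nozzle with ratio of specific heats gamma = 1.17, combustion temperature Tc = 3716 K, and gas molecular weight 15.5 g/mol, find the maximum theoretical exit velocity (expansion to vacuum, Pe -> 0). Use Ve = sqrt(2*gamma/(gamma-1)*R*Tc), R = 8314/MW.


R = 8314 / 15.5 = 536.39 J/(kg.K)
Ve = sqrt(2 * 1.17 / (1.17 - 1) * 536.39 * 3716) = 5238 m/s

5238 m/s


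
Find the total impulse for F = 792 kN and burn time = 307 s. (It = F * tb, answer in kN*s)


It = 792 * 307 = 243144 kN*s

243144 kN*s


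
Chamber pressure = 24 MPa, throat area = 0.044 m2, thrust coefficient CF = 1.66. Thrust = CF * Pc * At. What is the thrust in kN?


F = 1.66 * 24e6 * 0.044 = 1.7530e+06 N = 1753.0 kN

1753.0 kN


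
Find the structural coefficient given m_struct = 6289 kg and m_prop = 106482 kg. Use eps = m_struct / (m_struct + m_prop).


eps = 6289 / (6289 + 106482) = 0.0558

0.0558


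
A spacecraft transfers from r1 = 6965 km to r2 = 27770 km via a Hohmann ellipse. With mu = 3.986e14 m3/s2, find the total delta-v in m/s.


V1 = sqrt(mu/r1) = 7564.99 m/s
dV1 = V1*(sqrt(2*r2/(r1+r2)) - 1) = 2000.95 m/s
V2 = sqrt(mu/r2) = 3788.62 m/s
dV2 = V2*(1 - sqrt(2*r1/(r1+r2))) = 1389.38 m/s
Total dV = 3390 m/s

3390 m/s


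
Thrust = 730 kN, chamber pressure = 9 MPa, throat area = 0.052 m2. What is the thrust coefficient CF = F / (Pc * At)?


CF = 730000 / (9e6 * 0.052) = 1.56

1.56


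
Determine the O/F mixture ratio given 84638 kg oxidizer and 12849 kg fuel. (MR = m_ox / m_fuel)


MR = 84638 / 12849 = 6.59

6.59


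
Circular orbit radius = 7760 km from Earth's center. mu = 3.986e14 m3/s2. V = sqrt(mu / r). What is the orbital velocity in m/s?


V = sqrt(3.986e14 / 7760000) = 7167 m/s

7167 m/s


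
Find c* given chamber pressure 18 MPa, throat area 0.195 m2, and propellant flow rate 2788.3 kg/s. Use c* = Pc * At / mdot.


c* = 18e6 * 0.195 / 2788.3 = 1259 m/s

1259 m/s


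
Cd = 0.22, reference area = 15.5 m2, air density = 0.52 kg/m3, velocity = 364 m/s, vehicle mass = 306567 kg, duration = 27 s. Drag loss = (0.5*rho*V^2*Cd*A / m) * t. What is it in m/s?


D = 0.5 * 0.52 * 364^2 * 0.22 * 15.5 = 117470.95 N
a = 117470.95 / 306567 = 0.3832 m/s2
dV = 0.3832 * 27 = 10.3 m/s

10.3 m/s


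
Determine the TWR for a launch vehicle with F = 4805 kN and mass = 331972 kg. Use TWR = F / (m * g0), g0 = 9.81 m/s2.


TWR = 4805000 / (331972 * 9.81) = 1.48

1.48


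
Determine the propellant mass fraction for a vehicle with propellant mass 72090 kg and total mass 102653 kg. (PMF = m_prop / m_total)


PMF = 72090 / 102653 = 0.702

0.702


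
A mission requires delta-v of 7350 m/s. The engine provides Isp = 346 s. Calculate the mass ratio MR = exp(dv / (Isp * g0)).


Ve = 346 * 9.81 = 3394.26 m/s
MR = exp(7350 / 3394.26) = 8.718

8.718


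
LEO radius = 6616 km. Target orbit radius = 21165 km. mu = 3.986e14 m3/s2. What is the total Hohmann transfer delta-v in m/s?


V1 = sqrt(mu/r1) = 7761.95 m/s
dV1 = V1*(sqrt(2*r2/(r1+r2)) - 1) = 1819.28 m/s
V2 = sqrt(mu/r2) = 4339.7 m/s
dV2 = V2*(1 - sqrt(2*r1/(r1+r2))) = 1344.69 m/s
Total dV = 3164 m/s

3164 m/s


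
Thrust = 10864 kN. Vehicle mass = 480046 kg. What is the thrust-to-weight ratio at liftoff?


TWR = 10864000 / (480046 * 9.81) = 2.31

2.31


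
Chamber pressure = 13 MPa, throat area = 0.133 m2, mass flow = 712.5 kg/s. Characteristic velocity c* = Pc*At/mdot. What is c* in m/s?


c* = 13e6 * 0.133 / 712.5 = 2427 m/s

2427 m/s


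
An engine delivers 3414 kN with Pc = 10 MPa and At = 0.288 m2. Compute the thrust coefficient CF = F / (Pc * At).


CF = 3414000 / (10e6 * 0.288) = 1.19

1.19


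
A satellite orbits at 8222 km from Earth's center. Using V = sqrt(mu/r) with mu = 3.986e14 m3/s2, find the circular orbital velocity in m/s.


V = sqrt(3.986e14 / 8222000) = 6963 m/s

6963 m/s


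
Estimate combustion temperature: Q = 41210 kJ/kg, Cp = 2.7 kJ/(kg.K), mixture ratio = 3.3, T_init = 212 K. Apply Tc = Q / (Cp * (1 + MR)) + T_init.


Tc = 41210 / (2.7 * (1 + 3.3)) + 212 = 3762 K

3762 K


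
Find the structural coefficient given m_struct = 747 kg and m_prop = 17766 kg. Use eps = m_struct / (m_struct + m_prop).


eps = 747 / (747 + 17766) = 0.0404

0.0404


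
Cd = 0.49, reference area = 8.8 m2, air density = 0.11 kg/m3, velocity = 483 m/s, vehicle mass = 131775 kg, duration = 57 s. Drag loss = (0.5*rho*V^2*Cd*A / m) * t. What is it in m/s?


D = 0.5 * 0.11 * 483^2 * 0.49 * 8.8 = 55326.82 N
a = 55326.82 / 131775 = 0.4199 m/s2
dV = 0.4199 * 57 = 23.9 m/s

23.9 m/s


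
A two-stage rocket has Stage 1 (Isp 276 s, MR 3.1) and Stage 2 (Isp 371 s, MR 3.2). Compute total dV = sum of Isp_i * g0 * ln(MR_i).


dV1 = 276 * 9.81 * ln(3.1) = 3063.3 m/s
dV2 = 371 * 9.81 * ln(3.2) = 4233.3 m/s
Total dV = 3063.3 + 4233.3 = 7296.6 m/s ~ 7297 m/s

7297 m/s


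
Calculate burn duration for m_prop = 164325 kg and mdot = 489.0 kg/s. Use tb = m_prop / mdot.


tb = 164325 / 489.0 = 336.0 s

336.0 s


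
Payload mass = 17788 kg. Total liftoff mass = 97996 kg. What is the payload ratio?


PR = 17788 / 97996 = 0.1815

0.1815


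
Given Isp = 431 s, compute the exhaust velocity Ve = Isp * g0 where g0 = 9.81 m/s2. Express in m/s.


Ve = Isp * g0 = 431 * 9.81 = 4228.1 m/s

4228.1 m/s


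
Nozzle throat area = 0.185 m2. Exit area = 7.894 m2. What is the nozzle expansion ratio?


AR = 7.894 / 0.185 = 42.7

42.7


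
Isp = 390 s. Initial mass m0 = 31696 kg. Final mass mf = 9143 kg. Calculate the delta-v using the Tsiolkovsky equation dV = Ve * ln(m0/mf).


Ve = 390 * 9.81 = 3825.9 m/s
dV = 3825.9 * ln(31696/9143) = 4756 m/s

4756 m/s


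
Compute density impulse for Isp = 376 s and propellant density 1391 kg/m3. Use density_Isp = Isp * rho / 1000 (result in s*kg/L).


rho*Isp = 376 * 1391 / 1000 = 523 s*kg/L

523 s*kg/L


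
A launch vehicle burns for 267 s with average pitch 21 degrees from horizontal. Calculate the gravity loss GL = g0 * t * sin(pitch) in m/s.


GL = 9.81 * 267 * sin(21 deg) = 939 m/s

939 m/s


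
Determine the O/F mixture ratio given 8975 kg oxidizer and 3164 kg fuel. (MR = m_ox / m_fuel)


MR = 8975 / 3164 = 2.84

2.84


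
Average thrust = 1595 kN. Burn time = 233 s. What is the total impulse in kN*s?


It = 1595 * 233 = 371635 kN*s

371635 kN*s


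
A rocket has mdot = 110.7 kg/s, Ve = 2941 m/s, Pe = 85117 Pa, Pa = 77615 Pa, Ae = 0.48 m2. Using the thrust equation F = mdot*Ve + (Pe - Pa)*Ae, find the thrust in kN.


F = 110.7 * 2941 + (85117 - 77615) * 0.48 = 329170.0 N = 329.2 kN

329.2 kN


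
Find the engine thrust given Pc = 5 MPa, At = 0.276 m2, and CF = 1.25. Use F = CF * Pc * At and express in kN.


F = 1.25 * 5e6 * 0.276 = 1.7250e+06 N = 1725.0 kN

1725.0 kN


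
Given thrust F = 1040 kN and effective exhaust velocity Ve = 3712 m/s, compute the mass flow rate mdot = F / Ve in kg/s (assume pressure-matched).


mdot = F / Ve = 1040000 / 3712 = 280.2 kg/s

280.2 kg/s


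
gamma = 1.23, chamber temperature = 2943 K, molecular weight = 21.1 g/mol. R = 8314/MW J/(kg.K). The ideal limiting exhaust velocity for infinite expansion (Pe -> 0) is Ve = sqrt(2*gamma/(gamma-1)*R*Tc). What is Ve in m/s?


R = 8314 / 21.1 = 394.03 J/(kg.K)
Ve = sqrt(2 * 1.23 / (1.23 - 1) * 394.03 * 2943) = 3522 m/s

3522 m/s


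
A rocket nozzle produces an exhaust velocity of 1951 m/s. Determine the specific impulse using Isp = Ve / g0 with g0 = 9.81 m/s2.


Isp = Ve / g0 = 1951 / 9.81 = 198.9 s

198.9 s


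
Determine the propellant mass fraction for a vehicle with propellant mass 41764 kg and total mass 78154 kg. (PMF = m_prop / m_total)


PMF = 41764 / 78154 = 0.534

0.534


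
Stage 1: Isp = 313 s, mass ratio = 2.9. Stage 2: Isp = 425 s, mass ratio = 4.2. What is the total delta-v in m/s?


dV1 = 313 * 9.81 * ln(2.9) = 3269.2 m/s
dV2 = 425 * 9.81 * ln(4.2) = 5983.2 m/s
Total dV = 3269.2 + 5983.2 = 9252.4 m/s ~ 9252 m/s

9252 m/s


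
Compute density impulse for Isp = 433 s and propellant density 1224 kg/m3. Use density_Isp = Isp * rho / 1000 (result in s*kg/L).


rho*Isp = 433 * 1224 / 1000 = 530 s*kg/L

530 s*kg/L


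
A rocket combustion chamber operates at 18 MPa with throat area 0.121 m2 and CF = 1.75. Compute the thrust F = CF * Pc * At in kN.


F = 1.75 * 18e6 * 0.121 = 3.8115e+06 N = 3811.5 kN

3811.5 kN


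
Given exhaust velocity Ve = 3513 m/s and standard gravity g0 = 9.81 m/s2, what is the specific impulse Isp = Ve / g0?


Isp = Ve / g0 = 3513 / 9.81 = 358.1 s

358.1 s
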